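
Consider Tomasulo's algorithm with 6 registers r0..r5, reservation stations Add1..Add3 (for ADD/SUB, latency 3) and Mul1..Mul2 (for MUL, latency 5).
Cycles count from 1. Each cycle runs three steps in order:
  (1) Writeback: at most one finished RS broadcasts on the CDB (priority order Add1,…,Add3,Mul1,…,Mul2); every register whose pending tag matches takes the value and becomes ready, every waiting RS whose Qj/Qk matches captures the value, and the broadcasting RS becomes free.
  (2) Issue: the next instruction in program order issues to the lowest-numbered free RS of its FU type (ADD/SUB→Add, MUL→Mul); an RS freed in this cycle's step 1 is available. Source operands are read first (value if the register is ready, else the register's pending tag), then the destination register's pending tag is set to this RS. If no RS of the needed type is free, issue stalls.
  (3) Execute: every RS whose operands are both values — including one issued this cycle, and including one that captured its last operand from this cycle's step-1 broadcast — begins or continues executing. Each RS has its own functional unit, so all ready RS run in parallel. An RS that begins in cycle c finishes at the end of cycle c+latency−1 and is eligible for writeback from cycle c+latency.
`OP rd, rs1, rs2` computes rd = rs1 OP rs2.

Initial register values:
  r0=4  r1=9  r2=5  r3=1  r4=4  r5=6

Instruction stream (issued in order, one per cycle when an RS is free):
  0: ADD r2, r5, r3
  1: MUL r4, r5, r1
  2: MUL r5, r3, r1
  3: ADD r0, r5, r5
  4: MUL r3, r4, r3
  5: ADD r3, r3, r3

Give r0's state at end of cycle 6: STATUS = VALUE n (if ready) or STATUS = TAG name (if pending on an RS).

c1: issue ADD r2<-Add1 | r0:4,r1:9,r2:Add1,r3:1,r4:4,r5:6
c2: issue MUL r4<-Mul1 | r0:4,r1:9,r2:Add1,r3:1,r4:Mul1,r5:6
c3: issue MUL r5<-Mul2 | r0:4,r1:9,r2:Add1,r3:1,r4:Mul1,r5:Mul2
c4: CDB Add1=7; issue ADD r0<-Add1 | r0:Add1,r1:9,r2:7,r3:1,r4:Mul1,r5:Mul2
c5: stall | r0:Add1,r1:9,r2:7,r3:1,r4:Mul1,r5:Mul2
c6: stall | r0:Add1,r1:9,r2:7,r3:1,r4:Mul1,r5:Mul2

STATUS = TAG Add1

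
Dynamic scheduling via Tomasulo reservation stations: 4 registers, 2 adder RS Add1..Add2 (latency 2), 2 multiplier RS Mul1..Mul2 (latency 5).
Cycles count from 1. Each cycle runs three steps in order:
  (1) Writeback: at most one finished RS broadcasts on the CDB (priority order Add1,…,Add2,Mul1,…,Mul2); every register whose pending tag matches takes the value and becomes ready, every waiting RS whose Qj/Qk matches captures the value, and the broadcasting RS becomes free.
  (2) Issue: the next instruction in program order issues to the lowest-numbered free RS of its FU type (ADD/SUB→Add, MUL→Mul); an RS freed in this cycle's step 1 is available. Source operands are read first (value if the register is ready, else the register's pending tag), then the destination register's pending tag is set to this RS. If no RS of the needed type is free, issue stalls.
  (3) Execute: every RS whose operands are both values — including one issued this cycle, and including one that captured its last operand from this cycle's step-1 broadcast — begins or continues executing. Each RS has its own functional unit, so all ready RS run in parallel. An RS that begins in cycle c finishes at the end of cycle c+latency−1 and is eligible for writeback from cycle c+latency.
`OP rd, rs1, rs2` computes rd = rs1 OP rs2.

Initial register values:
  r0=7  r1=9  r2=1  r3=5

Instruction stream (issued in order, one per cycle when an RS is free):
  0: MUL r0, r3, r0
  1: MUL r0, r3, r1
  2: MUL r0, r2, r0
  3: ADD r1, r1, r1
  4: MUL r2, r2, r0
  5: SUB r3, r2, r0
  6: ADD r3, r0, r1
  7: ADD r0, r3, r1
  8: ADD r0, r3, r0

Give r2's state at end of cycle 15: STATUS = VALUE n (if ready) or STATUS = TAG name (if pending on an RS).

  c1: issue MUL r0<-Mul1  regs: r0:Mul1,r1:9,r2:1,r3:5
  c2: issue MUL r0<-Mul2  regs: r0:Mul2,r1:9,r2:1,r3:5
  c3: stall  regs: r0:Mul2,r1:9,r2:1,r3:5
  c4: stall  regs: r0:Mul2,r1:9,r2:1,r3:5
  c5: stall  regs: r0:Mul2,r1:9,r2:1,r3:5
  c6: CDB Mul1=35; issue MUL r0<-Mul1  regs: r0:Mul1,r1:9,r2:1,r3:5
  c7: CDB Mul2=45; issue ADD r1<-Add1  regs: r0:Mul1,r1:Add1,r2:1,r3:5
  c8: issue MUL r2<-Mul2  regs: r0:Mul1,r1:Add1,r2:Mul2,r3:5
  c9: CDB Add1=18; issue SUB r3<-Add1  regs: r0:Mul1,r1:18,r2:Mul2,r3:Add1
  c10: issue ADD r3<-Add2  regs: r0:Mul1,r1:18,r2:Mul2,r3:Add2
  c11: stall  regs: r0:Mul1,r1:18,r2:Mul2,r3:Add2
  c12: CDB Mul1=45; stall  regs: r0:45,r1:18,r2:Mul2,r3:Add2
  c13: stall  regs: r0:45,r1:18,r2:Mul2,r3:Add2
  c14: CDB Add2=63; issue ADD r0<-Add2  regs: r0:Add2,r1:18,r2:Mul2,r3:63
  c15: stall  regs: r0:Add2,r1:18,r2:Mul2,r3:63

STATUS = TAG Mul2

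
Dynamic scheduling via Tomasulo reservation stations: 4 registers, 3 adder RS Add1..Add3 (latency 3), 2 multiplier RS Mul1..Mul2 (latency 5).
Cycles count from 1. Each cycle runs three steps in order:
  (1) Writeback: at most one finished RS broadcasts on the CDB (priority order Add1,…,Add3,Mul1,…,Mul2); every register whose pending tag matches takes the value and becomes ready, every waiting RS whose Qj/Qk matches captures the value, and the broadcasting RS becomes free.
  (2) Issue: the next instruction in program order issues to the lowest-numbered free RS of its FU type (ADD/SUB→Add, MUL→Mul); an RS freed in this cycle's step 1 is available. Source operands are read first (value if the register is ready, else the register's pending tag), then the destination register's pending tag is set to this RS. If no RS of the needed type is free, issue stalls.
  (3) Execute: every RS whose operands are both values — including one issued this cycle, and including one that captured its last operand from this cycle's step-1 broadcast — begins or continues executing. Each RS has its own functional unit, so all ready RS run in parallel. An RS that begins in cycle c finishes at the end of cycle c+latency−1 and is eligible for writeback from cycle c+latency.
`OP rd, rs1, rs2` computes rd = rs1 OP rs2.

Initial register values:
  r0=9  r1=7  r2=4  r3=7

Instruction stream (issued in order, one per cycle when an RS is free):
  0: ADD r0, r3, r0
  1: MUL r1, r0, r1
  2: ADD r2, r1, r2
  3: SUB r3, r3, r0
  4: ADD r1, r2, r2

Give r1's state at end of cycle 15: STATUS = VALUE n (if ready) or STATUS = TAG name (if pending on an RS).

STATUS = VALUE 232

  c1: issue ADD r0<-Add1  regs: r0:Add1,r1:7,r2:4,r3:7
  c2: issue MUL r1<-Mul1  regs: r0:Add1,r1:Mul1,r2:4,r3:7
  c3: issue ADD r2<-Add2  regs: r0:Add1,r1:Mul1,r2:Add2,r3:7
  c4: CDB Add1=16; issue SUB r3<-Add1  regs: r0:16,r1:Mul1,r2:Add2,r3:Add1
  c5: issue ADD r1<-Add3  regs: r0:16,r1:Add3,r2:Add2,r3:Add1
  c6: -  regs: r0:16,r1:Add3,r2:Add2,r3:Add1
  c7: CDB Add1=-9  regs: r0:16,r1:Add3,r2:Add2,r3:-9
  c8: -  regs: r0:16,r1:Add3,r2:Add2,r3:-9
  c9: CDB Mul1=112  regs: r0:16,r1:Add3,r2:Add2,r3:-9
  c10: -  regs: r0:16,r1:Add3,r2:Add2,r3:-9
  c11: -  regs: r0:16,r1:Add3,r2:Add2,r3:-9
  c12: CDB Add2=116  regs: r0:16,r1:Add3,r2:116,r3:-9
  c13: -  regs: r0:16,r1:Add3,r2:116,r3:-9
  c14: -  regs: r0:16,r1:Add3,r2:116,r3:-9
  c15: CDB Add3=232  regs: r0:16,r1:232,r2:116,r3:-9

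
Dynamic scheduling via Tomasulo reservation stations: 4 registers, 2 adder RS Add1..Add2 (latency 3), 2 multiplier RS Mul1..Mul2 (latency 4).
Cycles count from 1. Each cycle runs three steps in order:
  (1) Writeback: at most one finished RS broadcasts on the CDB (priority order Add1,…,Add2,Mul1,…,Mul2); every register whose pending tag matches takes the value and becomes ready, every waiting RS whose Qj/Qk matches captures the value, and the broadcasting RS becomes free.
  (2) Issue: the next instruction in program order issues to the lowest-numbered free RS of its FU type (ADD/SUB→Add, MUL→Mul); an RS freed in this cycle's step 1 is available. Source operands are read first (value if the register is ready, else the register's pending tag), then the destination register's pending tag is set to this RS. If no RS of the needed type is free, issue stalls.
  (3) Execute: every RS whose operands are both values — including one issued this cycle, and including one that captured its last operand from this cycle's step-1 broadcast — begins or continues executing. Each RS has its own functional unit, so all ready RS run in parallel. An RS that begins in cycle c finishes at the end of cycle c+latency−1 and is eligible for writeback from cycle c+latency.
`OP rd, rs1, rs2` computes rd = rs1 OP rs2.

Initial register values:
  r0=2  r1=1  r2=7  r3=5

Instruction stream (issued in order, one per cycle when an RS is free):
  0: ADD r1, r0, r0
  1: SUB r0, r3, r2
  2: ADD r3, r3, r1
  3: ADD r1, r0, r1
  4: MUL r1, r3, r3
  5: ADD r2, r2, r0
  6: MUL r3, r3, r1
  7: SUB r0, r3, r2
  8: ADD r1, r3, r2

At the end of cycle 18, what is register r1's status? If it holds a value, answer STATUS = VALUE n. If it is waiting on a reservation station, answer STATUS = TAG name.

  c1: issue ADD r1<-Add1  regs: r0:2,r1:Add1,r2:7,r3:5
  c2: issue SUB r0<-Add2  regs: r0:Add2,r1:Add1,r2:7,r3:5
  c3: stall  regs: r0:Add2,r1:Add1,r2:7,r3:5
  c4: CDB Add1=4; issue ADD r3<-Add1  regs: r0:Add2,r1:4,r2:7,r3:Add1
  c5: CDB Add2=-2; issue ADD r1<-Add2  regs: r0:-2,r1:Add2,r2:7,r3:Add1
  c6: issue MUL r1<-Mul1  regs: r0:-2,r1:Mul1,r2:7,r3:Add1
  c7: CDB Add1=9; issue ADD r2<-Add1  regs: r0:-2,r1:Mul1,r2:Add1,r3:9
  c8: CDB Add2=2; issue MUL r3<-Mul2  regs: r0:-2,r1:Mul1,r2:Add1,r3:Mul2
  c9: issue SUB r0<-Add2  regs: r0:Add2,r1:Mul1,r2:Add1,r3:Mul2
  c10: CDB Add1=5; issue ADD r1<-Add1  regs: r0:Add2,r1:Add1,r2:5,r3:Mul2
  c11: CDB Mul1=81  regs: r0:Add2,r1:Add1,r2:5,r3:Mul2
  c12: -  regs: r0:Add2,r1:Add1,r2:5,r3:Mul2
  c13: -  regs: r0:Add2,r1:Add1,r2:5,r3:Mul2
  c14: -  regs: r0:Add2,r1:Add1,r2:5,r3:Mul2
  c15: CDB Mul2=729  regs: r0:Add2,r1:Add1,r2:5,r3:729
  c16: -  regs: r0:Add2,r1:Add1,r2:5,r3:729
  c17: -  regs: r0:Add2,r1:Add1,r2:5,r3:729
  c18: CDB Add1=734  regs: r0:Add2,r1:734,r2:5,r3:729

STATUS = VALUE 734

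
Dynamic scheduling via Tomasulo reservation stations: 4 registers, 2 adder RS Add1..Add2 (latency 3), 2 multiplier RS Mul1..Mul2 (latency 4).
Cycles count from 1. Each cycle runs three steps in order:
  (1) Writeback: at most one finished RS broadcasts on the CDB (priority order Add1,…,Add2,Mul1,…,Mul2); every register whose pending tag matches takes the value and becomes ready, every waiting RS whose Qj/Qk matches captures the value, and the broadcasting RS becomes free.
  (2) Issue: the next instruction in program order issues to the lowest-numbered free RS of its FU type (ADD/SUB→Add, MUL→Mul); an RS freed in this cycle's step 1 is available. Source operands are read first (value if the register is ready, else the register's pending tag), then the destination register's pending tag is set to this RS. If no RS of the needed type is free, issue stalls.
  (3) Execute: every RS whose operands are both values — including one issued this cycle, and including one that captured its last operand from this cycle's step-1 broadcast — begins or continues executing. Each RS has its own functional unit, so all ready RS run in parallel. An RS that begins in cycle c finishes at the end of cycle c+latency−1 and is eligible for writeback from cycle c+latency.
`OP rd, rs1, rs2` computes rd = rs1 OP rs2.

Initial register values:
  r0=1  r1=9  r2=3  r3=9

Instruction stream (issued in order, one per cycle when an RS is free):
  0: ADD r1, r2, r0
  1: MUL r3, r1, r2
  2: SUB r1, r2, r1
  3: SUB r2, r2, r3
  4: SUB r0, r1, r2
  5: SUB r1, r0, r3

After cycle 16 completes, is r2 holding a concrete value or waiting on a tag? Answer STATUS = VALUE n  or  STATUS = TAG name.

STATUS = VALUE -9

  c1: issue ADD r1<-Add1  regs: r0:1,r1:Add1,r2:3,r3:9
  c2: issue MUL r3<-Mul1  regs: r0:1,r1:Add1,r2:3,r3:Mul1
  c3: issue SUB r1<-Add2  regs: r0:1,r1:Add2,r2:3,r3:Mul1
  c4: CDB Add1=4; issue SUB r2<-Add1  regs: r0:1,r1:Add2,r2:Add1,r3:Mul1
  c5: stall  regs: r0:1,r1:Add2,r2:Add1,r3:Mul1
  c6: stall  regs: r0:1,r1:Add2,r2:Add1,r3:Mul1
  c7: CDB Add2=-1; issue SUB r0<-Add2  regs: r0:Add2,r1:-1,r2:Add1,r3:Mul1
  c8: CDB Mul1=12; stall  regs: r0:Add2,r1:-1,r2:Add1,r3:12
  c9: stall  regs: r0:Add2,r1:-1,r2:Add1,r3:12
  c10: stall  regs: r0:Add2,r1:-1,r2:Add1,r3:12
  c11: CDB Add1=-9; issue SUB r1<-Add1  regs: r0:Add2,r1:Add1,r2:-9,r3:12
  c12: -  regs: r0:Add2,r1:Add1,r2:-9,r3:12
  c13: -  regs: r0:Add2,r1:Add1,r2:-9,r3:12
  c14: CDB Add2=8  regs: r0:8,r1:Add1,r2:-9,r3:12
  c15: -  regs: r0:8,r1:Add1,r2:-9,r3:12
  c16: -  regs: r0:8,r1:Add1,r2:-9,r3:12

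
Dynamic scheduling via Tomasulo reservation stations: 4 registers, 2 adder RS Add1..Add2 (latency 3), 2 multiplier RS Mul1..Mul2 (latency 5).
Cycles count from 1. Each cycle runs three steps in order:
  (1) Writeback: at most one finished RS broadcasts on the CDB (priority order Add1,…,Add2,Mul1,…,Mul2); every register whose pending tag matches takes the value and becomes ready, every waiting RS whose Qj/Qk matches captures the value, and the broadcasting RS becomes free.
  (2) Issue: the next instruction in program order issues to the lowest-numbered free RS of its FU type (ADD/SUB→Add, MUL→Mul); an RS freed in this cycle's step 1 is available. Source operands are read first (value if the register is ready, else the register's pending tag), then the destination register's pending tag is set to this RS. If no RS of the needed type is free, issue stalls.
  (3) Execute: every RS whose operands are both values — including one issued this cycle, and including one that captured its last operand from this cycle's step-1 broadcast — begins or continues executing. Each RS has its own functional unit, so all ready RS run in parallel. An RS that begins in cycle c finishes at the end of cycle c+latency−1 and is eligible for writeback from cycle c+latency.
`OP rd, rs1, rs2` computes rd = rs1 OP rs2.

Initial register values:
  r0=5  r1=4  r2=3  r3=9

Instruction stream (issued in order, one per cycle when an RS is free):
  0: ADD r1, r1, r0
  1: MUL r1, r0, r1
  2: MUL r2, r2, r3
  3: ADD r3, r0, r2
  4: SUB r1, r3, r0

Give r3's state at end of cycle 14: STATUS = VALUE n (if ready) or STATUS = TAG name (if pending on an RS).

STATUS = VALUE 32

c1: issue ADD r1<-Add1 | r0:5,r1:Add1,r2:3,r3:9
c2: issue MUL r1<-Mul1 | r0:5,r1:Mul1,r2:3,r3:9
c3: issue MUL r2<-Mul2 | r0:5,r1:Mul1,r2:Mul2,r3:9
c4: CDB Add1=9; issue ADD r3<-Add1 | r0:5,r1:Mul1,r2:Mul2,r3:Add1
c5: issue SUB r1<-Add2 | r0:5,r1:Add2,r2:Mul2,r3:Add1
c6: - | r0:5,r1:Add2,r2:Mul2,r3:Add1
c7: - | r0:5,r1:Add2,r2:Mul2,r3:Add1
c8: CDB Mul2=27 | r0:5,r1:Add2,r2:27,r3:Add1
c9: CDB Mul1=45 | r0:5,r1:Add2,r2:27,r3:Add1
c10: - | r0:5,r1:Add2,r2:27,r3:Add1
c11: CDB Add1=32 | r0:5,r1:Add2,r2:27,r3:32
c12: - | r0:5,r1:Add2,r2:27,r3:32
c13: - | r0:5,r1:Add2,r2:27,r3:32
c14: CDB Add2=27 | r0:5,r1:27,r2:27,r3:32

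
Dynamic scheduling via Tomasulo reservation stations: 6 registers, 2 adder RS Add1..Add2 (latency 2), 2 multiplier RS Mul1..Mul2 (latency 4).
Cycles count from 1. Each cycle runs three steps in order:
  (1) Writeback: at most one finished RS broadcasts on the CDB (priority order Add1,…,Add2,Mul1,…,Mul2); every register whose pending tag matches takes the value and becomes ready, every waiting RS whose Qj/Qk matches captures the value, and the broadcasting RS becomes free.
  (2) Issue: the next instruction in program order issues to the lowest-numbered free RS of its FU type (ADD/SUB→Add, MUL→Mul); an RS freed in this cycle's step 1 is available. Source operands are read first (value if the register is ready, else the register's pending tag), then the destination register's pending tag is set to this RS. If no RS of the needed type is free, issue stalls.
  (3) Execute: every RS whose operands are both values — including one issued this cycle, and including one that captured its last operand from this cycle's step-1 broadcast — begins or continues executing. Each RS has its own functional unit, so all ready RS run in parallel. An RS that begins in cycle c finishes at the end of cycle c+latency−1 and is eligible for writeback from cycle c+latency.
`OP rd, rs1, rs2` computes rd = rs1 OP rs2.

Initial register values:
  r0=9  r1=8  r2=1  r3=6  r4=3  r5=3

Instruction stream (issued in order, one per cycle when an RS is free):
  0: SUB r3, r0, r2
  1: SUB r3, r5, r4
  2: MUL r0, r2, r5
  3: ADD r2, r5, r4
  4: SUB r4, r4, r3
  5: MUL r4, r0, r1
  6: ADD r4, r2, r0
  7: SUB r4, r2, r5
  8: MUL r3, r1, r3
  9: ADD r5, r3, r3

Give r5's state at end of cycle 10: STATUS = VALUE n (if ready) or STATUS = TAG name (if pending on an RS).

c1: issue SUB r3<-Add1 | r0:9,r1:8,r2:1,r3:Add1,r4:3,r5:3
c2: issue SUB r3<-Add2 | r0:9,r1:8,r2:1,r3:Add2,r4:3,r5:3
c3: CDB Add1=8; issue MUL r0<-Mul1 | r0:Mul1,r1:8,r2:1,r3:Add2,r4:3,r5:3
c4: CDB Add2=0; issue ADD r2<-Add1 | r0:Mul1,r1:8,r2:Add1,r3:0,r4:3,r5:3
c5: issue SUB r4<-Add2 | r0:Mul1,r1:8,r2:Add1,r3:0,r4:Add2,r5:3
c6: CDB Add1=6; issue MUL r4<-Mul2 | r0:Mul1,r1:8,r2:6,r3:0,r4:Mul2,r5:3
c7: CDB Add2=3; issue ADD r4<-Add1 | r0:Mul1,r1:8,r2:6,r3:0,r4:Add1,r5:3
c8: CDB Mul1=3; issue SUB r4<-Add2 | r0:3,r1:8,r2:6,r3:0,r4:Add2,r5:3
c9: issue MUL r3<-Mul1 | r0:3,r1:8,r2:6,r3:Mul1,r4:Add2,r5:3
c10: CDB Add1=9; issue ADD r5<-Add1 | r0:3,r1:8,r2:6,r3:Mul1,r4:Add2,r5:Add1

STATUS = TAG Add1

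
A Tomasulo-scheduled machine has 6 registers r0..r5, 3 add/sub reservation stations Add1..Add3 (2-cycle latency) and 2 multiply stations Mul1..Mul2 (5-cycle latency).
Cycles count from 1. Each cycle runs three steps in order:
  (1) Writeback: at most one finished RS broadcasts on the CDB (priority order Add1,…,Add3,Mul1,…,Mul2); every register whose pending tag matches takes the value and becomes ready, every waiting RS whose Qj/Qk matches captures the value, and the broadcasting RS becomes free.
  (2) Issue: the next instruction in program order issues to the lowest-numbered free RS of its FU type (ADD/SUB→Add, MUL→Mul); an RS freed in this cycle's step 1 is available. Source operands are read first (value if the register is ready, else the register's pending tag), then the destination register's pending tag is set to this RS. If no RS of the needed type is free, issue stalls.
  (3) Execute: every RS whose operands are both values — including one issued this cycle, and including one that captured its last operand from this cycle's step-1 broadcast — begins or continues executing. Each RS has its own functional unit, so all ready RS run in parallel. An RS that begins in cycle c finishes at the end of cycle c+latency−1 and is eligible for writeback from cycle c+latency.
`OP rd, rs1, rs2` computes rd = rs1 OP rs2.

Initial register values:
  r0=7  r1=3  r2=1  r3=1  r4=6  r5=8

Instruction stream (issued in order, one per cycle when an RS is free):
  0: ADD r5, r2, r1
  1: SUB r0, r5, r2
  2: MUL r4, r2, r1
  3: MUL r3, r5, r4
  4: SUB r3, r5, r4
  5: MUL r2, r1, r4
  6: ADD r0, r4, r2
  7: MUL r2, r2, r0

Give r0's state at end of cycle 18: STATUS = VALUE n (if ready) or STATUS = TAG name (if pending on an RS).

  c1: issue ADD r5<-Add1  regs: r0:7,r1:3,r2:1,r3:1,r4:6,r5:Add1
  c2: issue SUB r0<-Add2  regs: r0:Add2,r1:3,r2:1,r3:1,r4:6,r5:Add1
  c3: CDB Add1=4; issue MUL r4<-Mul1  regs: r0:Add2,r1:3,r2:1,r3:1,r4:Mul1,r5:4
  c4: issue MUL r3<-Mul2  regs: r0:Add2,r1:3,r2:1,r3:Mul2,r4:Mul1,r5:4
  c5: CDB Add2=3; issue SUB r3<-Add1  regs: r0:3,r1:3,r2:1,r3:Add1,r4:Mul1,r5:4
  c6: stall  regs: r0:3,r1:3,r2:1,r3:Add1,r4:Mul1,r5:4
  c7: stall  regs: r0:3,r1:3,r2:1,r3:Add1,r4:Mul1,r5:4
  c8: CDB Mul1=3; issue MUL r2<-Mul1  regs: r0:3,r1:3,r2:Mul1,r3:Add1,r4:3,r5:4
  c9: issue ADD r0<-Add2  regs: r0:Add2,r1:3,r2:Mul1,r3:Add1,r4:3,r5:4
  c10: CDB Add1=1; stall  regs: r0:Add2,r1:3,r2:Mul1,r3:1,r4:3,r5:4
  c11: stall  regs: r0:Add2,r1:3,r2:Mul1,r3:1,r4:3,r5:4
  c12: stall  regs: r0:Add2,r1:3,r2:Mul1,r3:1,r4:3,r5:4
  c13: CDB Mul1=9; issue MUL r2<-Mul1  regs: r0:Add2,r1:3,r2:Mul1,r3:1,r4:3,r5:4
  c14: CDB Mul2=12  regs: r0:Add2,r1:3,r2:Mul1,r3:1,r4:3,r5:4
  c15: CDB Add2=12  regs: r0:12,r1:3,r2:Mul1,r3:1,r4:3,r5:4
  c16: -  regs: r0:12,r1:3,r2:Mul1,r3:1,r4:3,r5:4
  c17: -  regs: r0:12,r1:3,r2:Mul1,r3:1,r4:3,r5:4
  c18: -  regs: r0:12,r1:3,r2:Mul1,r3:1,r4:3,r5:4

STATUS = VALUE 12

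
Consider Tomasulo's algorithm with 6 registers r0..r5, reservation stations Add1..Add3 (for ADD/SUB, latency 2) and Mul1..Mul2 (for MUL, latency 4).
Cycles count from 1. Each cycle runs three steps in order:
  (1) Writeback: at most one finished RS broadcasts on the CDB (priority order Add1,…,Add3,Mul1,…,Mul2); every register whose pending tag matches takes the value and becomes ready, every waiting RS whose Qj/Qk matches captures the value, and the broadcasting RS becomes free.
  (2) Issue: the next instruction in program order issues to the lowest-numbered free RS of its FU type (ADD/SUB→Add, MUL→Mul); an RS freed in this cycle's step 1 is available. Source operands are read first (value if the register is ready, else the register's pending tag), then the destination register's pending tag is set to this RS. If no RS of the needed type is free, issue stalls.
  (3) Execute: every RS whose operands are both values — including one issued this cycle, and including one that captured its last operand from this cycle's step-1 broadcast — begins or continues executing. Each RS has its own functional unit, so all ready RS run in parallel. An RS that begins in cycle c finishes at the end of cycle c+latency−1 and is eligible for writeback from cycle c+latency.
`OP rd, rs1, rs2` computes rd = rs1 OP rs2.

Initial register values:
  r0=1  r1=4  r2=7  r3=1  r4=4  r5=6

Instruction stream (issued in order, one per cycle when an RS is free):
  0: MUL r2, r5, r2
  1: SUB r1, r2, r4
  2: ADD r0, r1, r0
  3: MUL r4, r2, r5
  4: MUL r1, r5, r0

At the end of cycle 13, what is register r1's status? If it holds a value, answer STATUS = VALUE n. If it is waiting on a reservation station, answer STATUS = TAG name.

STATUS = VALUE 234

cycle 1: issue MUL r2<-Mul1 // r0:1,r1:4,r2:Mul1,r3:1,r4:4,r5:6
cycle 2: issue SUB r1<-Add1 // r0:1,r1:Add1,r2:Mul1,r3:1,r4:4,r5:6
cycle 3: issue ADD r0<-Add2 // r0:Add2,r1:Add1,r2:Mul1,r3:1,r4:4,r5:6
cycle 4: issue MUL r4<-Mul2 // r0:Add2,r1:Add1,r2:Mul1,r3:1,r4:Mul2,r5:6
cycle 5: CDB Mul1=42; issue MUL r1<-Mul1 // r0:Add2,r1:Mul1,r2:42,r3:1,r4:Mul2,r5:6
cycle 6: - // r0:Add2,r1:Mul1,r2:42,r3:1,r4:Mul2,r5:6
cycle 7: CDB Add1=38 // r0:Add2,r1:Mul1,r2:42,r3:1,r4:Mul2,r5:6
cycle 8: - // r0:Add2,r1:Mul1,r2:42,r3:1,r4:Mul2,r5:6
cycle 9: CDB Add2=39 // r0:39,r1:Mul1,r2:42,r3:1,r4:Mul2,r5:6
cycle 10: CDB Mul2=252 // r0:39,r1:Mul1,r2:42,r3:1,r4:252,r5:6
cycle 11: - // r0:39,r1:Mul1,r2:42,r3:1,r4:252,r5:6
cycle 12: - // r0:39,r1:Mul1,r2:42,r3:1,r4:252,r5:6
cycle 13: CDB Mul1=234 // r0:39,r1:234,r2:42,r3:1,r4:252,r5:6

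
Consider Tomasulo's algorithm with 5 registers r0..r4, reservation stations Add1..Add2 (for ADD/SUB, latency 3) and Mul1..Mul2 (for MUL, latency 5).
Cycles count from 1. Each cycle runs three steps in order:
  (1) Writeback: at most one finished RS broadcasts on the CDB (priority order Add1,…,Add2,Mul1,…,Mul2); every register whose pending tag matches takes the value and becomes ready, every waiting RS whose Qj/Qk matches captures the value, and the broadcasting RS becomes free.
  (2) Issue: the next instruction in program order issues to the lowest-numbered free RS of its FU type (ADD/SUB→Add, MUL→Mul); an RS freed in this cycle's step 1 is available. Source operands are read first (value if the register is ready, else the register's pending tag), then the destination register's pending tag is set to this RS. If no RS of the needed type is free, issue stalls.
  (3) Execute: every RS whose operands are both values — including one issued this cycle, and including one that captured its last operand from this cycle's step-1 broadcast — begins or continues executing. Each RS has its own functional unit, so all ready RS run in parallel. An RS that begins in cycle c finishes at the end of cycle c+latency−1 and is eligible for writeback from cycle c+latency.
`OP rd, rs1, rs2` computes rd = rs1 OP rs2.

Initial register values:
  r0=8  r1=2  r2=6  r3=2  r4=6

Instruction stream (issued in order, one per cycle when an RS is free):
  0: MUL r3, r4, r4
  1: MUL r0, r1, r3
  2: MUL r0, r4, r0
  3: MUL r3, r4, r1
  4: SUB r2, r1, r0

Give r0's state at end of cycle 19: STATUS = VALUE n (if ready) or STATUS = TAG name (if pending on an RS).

STATUS = VALUE 432

cycle 1: issue MUL r3<-Mul1 // r0:8,r1:2,r2:6,r3:Mul1,r4:6
cycle 2: issue MUL r0<-Mul2 // r0:Mul2,r1:2,r2:6,r3:Mul1,r4:6
cycle 3: stall // r0:Mul2,r1:2,r2:6,r3:Mul1,r4:6
cycle 4: stall // r0:Mul2,r1:2,r2:6,r3:Mul1,r4:6
cycle 5: stall // r0:Mul2,r1:2,r2:6,r3:Mul1,r4:6
cycle 6: CDB Mul1=36; issue MUL r0<-Mul1 // r0:Mul1,r1:2,r2:6,r3:36,r4:6
cycle 7: stall // r0:Mul1,r1:2,r2:6,r3:36,r4:6
cycle 8: stall // r0:Mul1,r1:2,r2:6,r3:36,r4:6
cycle 9: stall // r0:Mul1,r1:2,r2:6,r3:36,r4:6
cycle 10: stall // r0:Mul1,r1:2,r2:6,r3:36,r4:6
cycle 11: CDB Mul2=72; issue MUL r3<-Mul2 // r0:Mul1,r1:2,r2:6,r3:Mul2,r4:6
cycle 12: issue SUB r2<-Add1 // r0:Mul1,r1:2,r2:Add1,r3:Mul2,r4:6
cycle 13: - // r0:Mul1,r1:2,r2:Add1,r3:Mul2,r4:6
cycle 14: - // r0:Mul1,r1:2,r2:Add1,r3:Mul2,r4:6
cycle 15: - // r0:Mul1,r1:2,r2:Add1,r3:Mul2,r4:6
cycle 16: CDB Mul1=432 // r0:432,r1:2,r2:Add1,r3:Mul2,r4:6
cycle 17: CDB Mul2=12 // r0:432,r1:2,r2:Add1,r3:12,r4:6
cycle 18: - // r0:432,r1:2,r2:Add1,r3:12,r4:6
cycle 19: CDB Add1=-430 // r0:432,r1:2,r2:-430,r3:12,r4:6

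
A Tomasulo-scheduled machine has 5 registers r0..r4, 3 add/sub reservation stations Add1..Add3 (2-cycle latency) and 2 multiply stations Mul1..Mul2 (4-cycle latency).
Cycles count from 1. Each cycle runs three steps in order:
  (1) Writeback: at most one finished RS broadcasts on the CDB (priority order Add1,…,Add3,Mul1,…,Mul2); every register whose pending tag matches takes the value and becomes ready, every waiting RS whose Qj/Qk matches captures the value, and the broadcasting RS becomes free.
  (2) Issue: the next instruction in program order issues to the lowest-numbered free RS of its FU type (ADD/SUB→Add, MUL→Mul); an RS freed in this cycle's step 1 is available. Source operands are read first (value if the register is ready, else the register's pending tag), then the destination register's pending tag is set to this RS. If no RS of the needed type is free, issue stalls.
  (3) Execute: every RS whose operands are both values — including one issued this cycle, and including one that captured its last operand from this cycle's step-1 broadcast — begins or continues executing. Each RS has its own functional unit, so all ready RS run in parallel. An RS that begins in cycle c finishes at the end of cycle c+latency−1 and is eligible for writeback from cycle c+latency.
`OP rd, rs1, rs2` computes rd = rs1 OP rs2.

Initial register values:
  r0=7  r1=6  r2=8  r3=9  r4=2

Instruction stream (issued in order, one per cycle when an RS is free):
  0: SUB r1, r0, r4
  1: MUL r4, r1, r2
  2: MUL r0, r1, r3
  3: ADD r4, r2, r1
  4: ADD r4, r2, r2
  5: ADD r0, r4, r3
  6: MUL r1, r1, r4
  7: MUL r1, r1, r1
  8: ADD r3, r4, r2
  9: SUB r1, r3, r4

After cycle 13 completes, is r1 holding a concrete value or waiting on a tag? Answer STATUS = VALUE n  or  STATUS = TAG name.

cycle 1: issue SUB r1<-Add1 // r0:7,r1:Add1,r2:8,r3:9,r4:2
cycle 2: issue MUL r4<-Mul1 // r0:7,r1:Add1,r2:8,r3:9,r4:Mul1
cycle 3: CDB Add1=5; issue MUL r0<-Mul2 // r0:Mul2,r1:5,r2:8,r3:9,r4:Mul1
cycle 4: issue ADD r4<-Add1 // r0:Mul2,r1:5,r2:8,r3:9,r4:Add1
cycle 5: issue ADD r4<-Add2 // r0:Mul2,r1:5,r2:8,r3:9,r4:Add2
cycle 6: CDB Add1=13; issue ADD r0<-Add1 // r0:Add1,r1:5,r2:8,r3:9,r4:Add2
cycle 7: CDB Add2=16; stall // r0:Add1,r1:5,r2:8,r3:9,r4:16
cycle 8: CDB Mul1=40; issue MUL r1<-Mul1 // r0:Add1,r1:Mul1,r2:8,r3:9,r4:16
cycle 9: CDB Add1=25; stall // r0:25,r1:Mul1,r2:8,r3:9,r4:16
cycle 10: CDB Mul2=45; issue MUL r1<-Mul2 // r0:25,r1:Mul2,r2:8,r3:9,r4:16
cycle 11: issue ADD r3<-Add1 // r0:25,r1:Mul2,r2:8,r3:Add1,r4:16
cycle 12: CDB Mul1=80; issue SUB r1<-Add2 // r0:25,r1:Add2,r2:8,r3:Add1,r4:16
cycle 13: CDB Add1=24 // r0:25,r1:Add2,r2:8,r3:24,r4:16

STATUS = TAG Add2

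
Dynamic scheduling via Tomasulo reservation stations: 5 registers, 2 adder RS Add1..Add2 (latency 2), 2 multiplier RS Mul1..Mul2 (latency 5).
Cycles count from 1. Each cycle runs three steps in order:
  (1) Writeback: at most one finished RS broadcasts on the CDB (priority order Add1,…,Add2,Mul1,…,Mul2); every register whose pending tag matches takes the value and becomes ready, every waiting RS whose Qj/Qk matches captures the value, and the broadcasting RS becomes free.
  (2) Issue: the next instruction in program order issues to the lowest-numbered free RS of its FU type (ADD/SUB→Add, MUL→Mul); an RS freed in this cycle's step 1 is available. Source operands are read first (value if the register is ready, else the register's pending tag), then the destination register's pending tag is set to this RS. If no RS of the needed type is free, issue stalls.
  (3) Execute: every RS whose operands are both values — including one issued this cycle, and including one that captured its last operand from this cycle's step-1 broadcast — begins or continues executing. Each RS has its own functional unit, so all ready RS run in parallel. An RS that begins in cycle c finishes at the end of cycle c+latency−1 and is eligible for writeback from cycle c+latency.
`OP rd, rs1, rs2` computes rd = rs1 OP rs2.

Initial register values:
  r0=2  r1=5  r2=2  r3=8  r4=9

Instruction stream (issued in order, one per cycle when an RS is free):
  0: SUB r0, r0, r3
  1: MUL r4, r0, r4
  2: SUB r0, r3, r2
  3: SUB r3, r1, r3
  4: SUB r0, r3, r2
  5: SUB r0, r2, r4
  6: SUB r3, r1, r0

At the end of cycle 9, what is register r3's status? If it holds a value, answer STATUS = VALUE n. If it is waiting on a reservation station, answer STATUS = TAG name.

STATUS = TAG Add1

c1: issue SUB r0<-Add1 | r0:Add1,r1:5,r2:2,r3:8,r4:9
c2: issue MUL r4<-Mul1 | r0:Add1,r1:5,r2:2,r3:8,r4:Mul1
c3: CDB Add1=-6; issue SUB r0<-Add1 | r0:Add1,r1:5,r2:2,r3:8,r4:Mul1
c4: issue SUB r3<-Add2 | r0:Add1,r1:5,r2:2,r3:Add2,r4:Mul1
c5: CDB Add1=6; issue SUB r0<-Add1 | r0:Add1,r1:5,r2:2,r3:Add2,r4:Mul1
c6: CDB Add2=-3; issue SUB r0<-Add2 | r0:Add2,r1:5,r2:2,r3:-3,r4:Mul1
c7: stall | r0:Add2,r1:5,r2:2,r3:-3,r4:Mul1
c8: CDB Add1=-5; issue SUB r3<-Add1 | r0:Add2,r1:5,r2:2,r3:Add1,r4:Mul1
c9: CDB Mul1=-54 | r0:Add2,r1:5,r2:2,r3:Add1,r4:-54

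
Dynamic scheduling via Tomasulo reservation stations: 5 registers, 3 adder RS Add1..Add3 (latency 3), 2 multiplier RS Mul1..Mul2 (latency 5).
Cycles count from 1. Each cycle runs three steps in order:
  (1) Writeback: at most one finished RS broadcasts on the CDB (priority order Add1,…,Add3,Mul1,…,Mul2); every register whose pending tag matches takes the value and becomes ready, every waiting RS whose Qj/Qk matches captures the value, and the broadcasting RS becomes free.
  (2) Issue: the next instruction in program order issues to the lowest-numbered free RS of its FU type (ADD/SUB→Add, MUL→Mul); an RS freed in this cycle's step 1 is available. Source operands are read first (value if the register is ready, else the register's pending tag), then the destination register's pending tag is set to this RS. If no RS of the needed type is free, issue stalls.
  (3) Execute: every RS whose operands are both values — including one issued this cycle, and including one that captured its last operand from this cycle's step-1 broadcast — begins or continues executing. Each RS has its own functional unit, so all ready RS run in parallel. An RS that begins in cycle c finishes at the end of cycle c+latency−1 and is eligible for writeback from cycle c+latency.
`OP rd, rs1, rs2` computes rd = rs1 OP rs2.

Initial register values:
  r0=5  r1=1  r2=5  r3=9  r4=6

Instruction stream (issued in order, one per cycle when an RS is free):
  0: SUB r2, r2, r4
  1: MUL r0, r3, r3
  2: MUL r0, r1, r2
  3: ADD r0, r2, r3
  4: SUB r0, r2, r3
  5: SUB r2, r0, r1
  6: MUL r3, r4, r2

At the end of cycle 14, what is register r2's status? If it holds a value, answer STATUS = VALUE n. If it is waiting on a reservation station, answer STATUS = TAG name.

STATUS = VALUE -11

c1: issue SUB r2<-Add1 | r0:5,r1:1,r2:Add1,r3:9,r4:6
c2: issue MUL r0<-Mul1 | r0:Mul1,r1:1,r2:Add1,r3:9,r4:6
c3: issue MUL r0<-Mul2 | r0:Mul2,r1:1,r2:Add1,r3:9,r4:6
c4: CDB Add1=-1; issue ADD r0<-Add1 | r0:Add1,r1:1,r2:-1,r3:9,r4:6
c5: issue SUB r0<-Add2 | r0:Add2,r1:1,r2:-1,r3:9,r4:6
c6: issue SUB r2<-Add3 | r0:Add2,r1:1,r2:Add3,r3:9,r4:6
c7: CDB Add1=8; stall | r0:Add2,r1:1,r2:Add3,r3:9,r4:6
c8: CDB Add2=-10; stall | r0:-10,r1:1,r2:Add3,r3:9,r4:6
c9: CDB Mul1=81; issue MUL r3<-Mul1 | r0:-10,r1:1,r2:Add3,r3:Mul1,r4:6
c10: CDB Mul2=-1 | r0:-10,r1:1,r2:Add3,r3:Mul1,r4:6
c11: CDB Add3=-11 | r0:-10,r1:1,r2:-11,r3:Mul1,r4:6
c12: - | r0:-10,r1:1,r2:-11,r3:Mul1,r4:6
c13: - | r0:-10,r1:1,r2:-11,r3:Mul1,r4:6
c14: - | r0:-10,r1:1,r2:-11,r3:Mul1,r4:6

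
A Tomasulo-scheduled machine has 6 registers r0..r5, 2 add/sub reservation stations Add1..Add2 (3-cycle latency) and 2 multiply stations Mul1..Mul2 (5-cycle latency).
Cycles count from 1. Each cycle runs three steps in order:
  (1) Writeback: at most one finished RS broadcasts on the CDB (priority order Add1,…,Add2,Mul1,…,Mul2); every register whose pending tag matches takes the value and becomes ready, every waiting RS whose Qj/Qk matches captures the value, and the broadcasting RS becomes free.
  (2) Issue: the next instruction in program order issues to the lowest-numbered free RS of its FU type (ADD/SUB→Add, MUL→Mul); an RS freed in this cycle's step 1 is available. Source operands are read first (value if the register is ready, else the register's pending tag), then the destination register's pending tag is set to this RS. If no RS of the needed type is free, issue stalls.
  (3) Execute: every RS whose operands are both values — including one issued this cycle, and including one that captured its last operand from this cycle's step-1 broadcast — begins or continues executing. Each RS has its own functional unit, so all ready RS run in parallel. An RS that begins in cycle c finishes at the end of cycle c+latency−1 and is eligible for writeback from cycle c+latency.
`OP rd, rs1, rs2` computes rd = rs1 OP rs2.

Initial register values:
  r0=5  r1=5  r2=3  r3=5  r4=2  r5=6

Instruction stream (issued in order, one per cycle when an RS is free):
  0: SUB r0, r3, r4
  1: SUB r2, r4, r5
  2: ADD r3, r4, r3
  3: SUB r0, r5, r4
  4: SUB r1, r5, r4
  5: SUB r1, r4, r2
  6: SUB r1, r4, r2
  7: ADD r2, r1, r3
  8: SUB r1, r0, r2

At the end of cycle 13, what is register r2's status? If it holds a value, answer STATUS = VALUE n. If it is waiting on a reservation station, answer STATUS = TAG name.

STATUS = TAG Add2

c1: issue SUB r0<-Add1 | r0:Add1,r1:5,r2:3,r3:5,r4:2,r5:6
c2: issue SUB r2<-Add2 | r0:Add1,r1:5,r2:Add2,r3:5,r4:2,r5:6
c3: stall | r0:Add1,r1:5,r2:Add2,r3:5,r4:2,r5:6
c4: CDB Add1=3; issue ADD r3<-Add1 | r0:3,r1:5,r2:Add2,r3:Add1,r4:2,r5:6
c5: CDB Add2=-4; issue SUB r0<-Add2 | r0:Add2,r1:5,r2:-4,r3:Add1,r4:2,r5:6
c6: stall | r0:Add2,r1:5,r2:-4,r3:Add1,r4:2,r5:6
c7: CDB Add1=7; issue SUB r1<-Add1 | r0:Add2,r1:Add1,r2:-4,r3:7,r4:2,r5:6
c8: CDB Add2=4; issue SUB r1<-Add2 | r0:4,r1:Add2,r2:-4,r3:7,r4:2,r5:6
c9: stall | r0:4,r1:Add2,r2:-4,r3:7,r4:2,r5:6
c10: CDB Add1=4; issue SUB r1<-Add1 | r0:4,r1:Add1,r2:-4,r3:7,r4:2,r5:6
c11: CDB Add2=6; issue ADD r2<-Add2 | r0:4,r1:Add1,r2:Add2,r3:7,r4:2,r5:6
c12: stall | r0:4,r1:Add1,r2:Add2,r3:7,r4:2,r5:6
c13: CDB Add1=6; issue SUB r1<-Add1 | r0:4,r1:Add1,r2:Add2,r3:7,r4:2,r5:6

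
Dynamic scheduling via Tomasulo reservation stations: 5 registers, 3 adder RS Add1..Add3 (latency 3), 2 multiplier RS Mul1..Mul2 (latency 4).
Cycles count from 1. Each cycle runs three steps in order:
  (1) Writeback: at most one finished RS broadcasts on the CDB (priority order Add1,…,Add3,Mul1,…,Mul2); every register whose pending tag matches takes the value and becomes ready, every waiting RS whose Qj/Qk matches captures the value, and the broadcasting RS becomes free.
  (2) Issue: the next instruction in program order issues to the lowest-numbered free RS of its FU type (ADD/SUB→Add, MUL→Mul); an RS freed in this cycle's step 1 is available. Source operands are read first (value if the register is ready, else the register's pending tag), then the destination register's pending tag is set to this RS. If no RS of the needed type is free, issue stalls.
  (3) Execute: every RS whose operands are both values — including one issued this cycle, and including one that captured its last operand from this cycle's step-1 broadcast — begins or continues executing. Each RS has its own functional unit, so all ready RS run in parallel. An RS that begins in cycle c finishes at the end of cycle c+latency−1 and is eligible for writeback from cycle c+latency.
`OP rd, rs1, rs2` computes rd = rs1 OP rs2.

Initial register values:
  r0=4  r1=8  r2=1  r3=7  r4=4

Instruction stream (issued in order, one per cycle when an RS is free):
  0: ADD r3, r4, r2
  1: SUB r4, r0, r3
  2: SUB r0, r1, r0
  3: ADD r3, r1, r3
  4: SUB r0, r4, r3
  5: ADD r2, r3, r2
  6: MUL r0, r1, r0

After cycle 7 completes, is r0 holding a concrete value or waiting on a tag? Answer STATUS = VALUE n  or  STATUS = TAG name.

STATUS = TAG Add3

cycle 1: issue ADD r3<-Add1 // r0:4,r1:8,r2:1,r3:Add1,r4:4
cycle 2: issue SUB r4<-Add2 // r0:4,r1:8,r2:1,r3:Add1,r4:Add2
cycle 3: issue SUB r0<-Add3 // r0:Add3,r1:8,r2:1,r3:Add1,r4:Add2
cycle 4: CDB Add1=5; issue ADD r3<-Add1 // r0:Add3,r1:8,r2:1,r3:Add1,r4:Add2
cycle 5: stall // r0:Add3,r1:8,r2:1,r3:Add1,r4:Add2
cycle 6: CDB Add3=4; issue SUB r0<-Add3 // r0:Add3,r1:8,r2:1,r3:Add1,r4:Add2
cycle 7: CDB Add1=13; issue ADD r2<-Add1 // r0:Add3,r1:8,r2:Add1,r3:13,r4:Add2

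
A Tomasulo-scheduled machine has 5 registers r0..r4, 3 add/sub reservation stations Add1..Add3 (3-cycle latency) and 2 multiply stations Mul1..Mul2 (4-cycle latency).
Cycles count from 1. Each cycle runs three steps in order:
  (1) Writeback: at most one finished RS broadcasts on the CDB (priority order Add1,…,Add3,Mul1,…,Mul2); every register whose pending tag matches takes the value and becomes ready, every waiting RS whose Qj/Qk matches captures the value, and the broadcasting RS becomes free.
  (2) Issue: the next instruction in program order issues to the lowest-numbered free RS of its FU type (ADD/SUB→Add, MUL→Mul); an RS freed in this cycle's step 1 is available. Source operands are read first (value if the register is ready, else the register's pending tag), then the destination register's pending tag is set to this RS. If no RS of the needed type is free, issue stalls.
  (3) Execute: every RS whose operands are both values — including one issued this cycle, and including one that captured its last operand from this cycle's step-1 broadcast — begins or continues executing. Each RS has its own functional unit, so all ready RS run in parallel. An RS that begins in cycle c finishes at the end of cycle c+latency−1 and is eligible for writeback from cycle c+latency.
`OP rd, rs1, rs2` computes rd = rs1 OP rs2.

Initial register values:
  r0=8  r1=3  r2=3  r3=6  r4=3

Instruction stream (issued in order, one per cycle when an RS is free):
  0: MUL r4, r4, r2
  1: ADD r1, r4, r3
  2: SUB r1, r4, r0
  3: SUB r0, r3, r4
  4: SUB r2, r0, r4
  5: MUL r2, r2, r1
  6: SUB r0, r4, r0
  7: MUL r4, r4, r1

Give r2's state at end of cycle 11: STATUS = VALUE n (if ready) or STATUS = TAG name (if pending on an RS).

  c1: issue MUL r4<-Mul1  regs: r0:8,r1:3,r2:3,r3:6,r4:Mul1
  c2: issue ADD r1<-Add1  regs: r0:8,r1:Add1,r2:3,r3:6,r4:Mul1
  c3: issue SUB r1<-Add2  regs: r0:8,r1:Add2,r2:3,r3:6,r4:Mul1
  c4: issue SUB r0<-Add3  regs: r0:Add3,r1:Add2,r2:3,r3:6,r4:Mul1
  c5: CDB Mul1=9; stall  regs: r0:Add3,r1:Add2,r2:3,r3:6,r4:9
  c6: stall  regs: r0:Add3,r1:Add2,r2:3,r3:6,r4:9
  c7: stall  regs: r0:Add3,r1:Add2,r2:3,r3:6,r4:9
  c8: CDB Add1=15; issue SUB r2<-Add1  regs: r0:Add3,r1:Add2,r2:Add1,r3:6,r4:9
  c9: CDB Add2=1; issue MUL r2<-Mul1  regs: r0:Add3,r1:1,r2:Mul1,r3:6,r4:9
  c10: CDB Add3=-3; issue SUB r0<-Add2  regs: r0:Add2,r1:1,r2:Mul1,r3:6,r4:9
  c11: issue MUL r4<-Mul2  regs: r0:Add2,r1:1,r2:Mul1,r3:6,r4:Mul2

STATUS = TAG Mul1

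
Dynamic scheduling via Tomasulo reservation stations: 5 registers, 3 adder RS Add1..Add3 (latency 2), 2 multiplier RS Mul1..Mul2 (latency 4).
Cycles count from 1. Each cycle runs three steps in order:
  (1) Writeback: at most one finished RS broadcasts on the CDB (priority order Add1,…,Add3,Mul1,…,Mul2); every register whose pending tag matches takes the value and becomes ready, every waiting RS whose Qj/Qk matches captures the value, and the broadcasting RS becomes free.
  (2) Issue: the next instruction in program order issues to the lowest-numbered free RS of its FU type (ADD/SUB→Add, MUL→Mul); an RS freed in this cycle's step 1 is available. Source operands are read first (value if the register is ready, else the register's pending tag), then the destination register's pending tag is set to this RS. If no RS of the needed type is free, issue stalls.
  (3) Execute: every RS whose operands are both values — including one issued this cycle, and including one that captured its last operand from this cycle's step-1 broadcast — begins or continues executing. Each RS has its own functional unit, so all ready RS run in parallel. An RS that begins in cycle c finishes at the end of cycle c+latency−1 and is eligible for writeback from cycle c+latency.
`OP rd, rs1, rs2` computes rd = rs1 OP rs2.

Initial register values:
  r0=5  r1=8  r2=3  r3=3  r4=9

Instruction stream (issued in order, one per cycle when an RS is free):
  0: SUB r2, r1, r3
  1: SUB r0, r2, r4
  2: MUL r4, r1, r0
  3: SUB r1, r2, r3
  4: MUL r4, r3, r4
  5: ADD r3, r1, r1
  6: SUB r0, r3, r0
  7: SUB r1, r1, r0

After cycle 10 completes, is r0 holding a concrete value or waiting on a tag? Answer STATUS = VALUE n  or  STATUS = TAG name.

STATUS = VALUE 8

cycle 1: issue SUB r2<-Add1 // r0:5,r1:8,r2:Add1,r3:3,r4:9
cycle 2: issue SUB r0<-Add2 // r0:Add2,r1:8,r2:Add1,r3:3,r4:9
cycle 3: CDB Add1=5; issue MUL r4<-Mul1 // r0:Add2,r1:8,r2:5,r3:3,r4:Mul1
cycle 4: issue SUB r1<-Add1 // r0:Add2,r1:Add1,r2:5,r3:3,r4:Mul1
cycle 5: CDB Add2=-4; issue MUL r4<-Mul2 // r0:-4,r1:Add1,r2:5,r3:3,r4:Mul2
cycle 6: CDB Add1=2; issue ADD r3<-Add1 // r0:-4,r1:2,r2:5,r3:Add1,r4:Mul2
cycle 7: issue SUB r0<-Add2 // r0:Add2,r1:2,r2:5,r3:Add1,r4:Mul2
cycle 8: CDB Add1=4; issue SUB r1<-Add1 // r0:Add2,r1:Add1,r2:5,r3:4,r4:Mul2
cycle 9: CDB Mul1=-32 // r0:Add2,r1:Add1,r2:5,r3:4,r4:Mul2
cycle 10: CDB Add2=8 // r0:8,r1:Add1,r2:5,r3:4,r4:Mul2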